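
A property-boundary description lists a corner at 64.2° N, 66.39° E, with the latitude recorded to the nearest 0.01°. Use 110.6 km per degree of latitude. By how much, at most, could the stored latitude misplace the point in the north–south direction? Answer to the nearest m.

553 m

Rounding to 2 decimal places leaves the latitude within ±0.005° of the true value.
Along the meridian that is 0.005° × 110600 m/° = 553 m.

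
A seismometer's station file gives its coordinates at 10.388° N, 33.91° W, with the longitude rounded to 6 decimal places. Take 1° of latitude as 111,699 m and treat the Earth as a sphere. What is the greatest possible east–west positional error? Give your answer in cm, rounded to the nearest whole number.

5 cm

Rounding to 6 decimal places leaves the longitude within ±5e-07° of the true value.
One degree of longitude at 10.388° is 111699 × cos 10.388° ≈ 111699 × 0.9836 = 109868 m.
East–west error: 5e-07° × 109868 m/° ≈ 0.0549341 m.
That is 0.0549341 m = 5.4934 cm.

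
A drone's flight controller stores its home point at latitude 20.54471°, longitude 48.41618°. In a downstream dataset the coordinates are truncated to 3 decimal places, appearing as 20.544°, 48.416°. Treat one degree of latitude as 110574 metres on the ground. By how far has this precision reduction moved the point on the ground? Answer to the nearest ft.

265 ft

Δlat = 20.54471 − 20.544 = +0.00071°; Δlon = 48.41618 − 48.416 = +0.00018°.
N–S: 0.00071° × 110574 m/° = 78.5075 m.
E–W at 20.544°: 0.00018° × 110574 × cos 20.544° = 0.00018 × 110574 × 0.9364 ≈ 18.6375 m.
Distance: √(78.5075² + 18.6375²) ≈ 80.6895 m.
In feet: 80.6895 m ÷ 0.3048 ≈ 264.73 ft.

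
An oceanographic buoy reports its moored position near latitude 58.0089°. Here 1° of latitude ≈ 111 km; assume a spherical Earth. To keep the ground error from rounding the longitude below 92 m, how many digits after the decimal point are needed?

At 58.0089° one degree of longitude covers 111000 × cos 58.0089° ≈ 111000 × 0.5298 ≈ 58806.4 m.
Rounding to N decimal places gives at most 0.5 × 10⁻ᴺ degrees of error, i.e. 0.5 × 10⁻ᴺ × 58806.4 m.
Setting 29403.2 × 10⁻ᴺ ≤ 92 gives 10ᴺ ≥ 319.6, i.e. N ≥ 2.50.
N = 2 would give 294 m (too coarse); N = 3 gives 29.4 m ≤ 92 m.

3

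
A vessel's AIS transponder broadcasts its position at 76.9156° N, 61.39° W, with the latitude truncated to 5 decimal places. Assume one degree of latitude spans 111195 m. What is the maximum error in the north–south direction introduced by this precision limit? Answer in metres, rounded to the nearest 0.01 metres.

Truncating at 5 decimal places can drop up to a full unit in the last place, so the latitude may be off by as much as 1e-05°.
North–south distance: 1e-05° × 111195 m/° = 1.11195 m.

1.11 metres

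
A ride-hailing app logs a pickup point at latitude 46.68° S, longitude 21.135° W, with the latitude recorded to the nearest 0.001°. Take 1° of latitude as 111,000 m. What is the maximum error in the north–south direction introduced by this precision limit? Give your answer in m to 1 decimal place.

Rounding to 3 decimal places leaves the latitude within ±0.0005° of the true value.
North–south distance: 0.0005° × 111000 m/° = 55.5 m.

55.5 m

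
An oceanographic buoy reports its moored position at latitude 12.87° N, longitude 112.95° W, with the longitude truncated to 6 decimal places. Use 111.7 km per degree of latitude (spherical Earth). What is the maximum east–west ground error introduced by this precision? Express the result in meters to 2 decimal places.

Truncating at 6 decimal places can drop up to a full unit in the last place, so the longitude may be off by as much as 1e-06°.
Parallels shrink by cos φ, so at 12.87° a degree of longitude is 111700 × 0.9749 ≈ 108894 m.
So at most 1e-06° × 108894 ≈ 0.108894 m east–west.

0.11 meters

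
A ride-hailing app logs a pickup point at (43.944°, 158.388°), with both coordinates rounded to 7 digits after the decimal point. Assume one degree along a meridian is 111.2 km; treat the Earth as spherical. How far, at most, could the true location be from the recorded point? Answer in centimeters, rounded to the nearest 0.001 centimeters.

0.685 centimeters

Rounding to 7 decimal places leaves each coordinate within ±5e-08° of the true value.
Latitude error → 5e-08 × 111200 = 0.00556 m along the meridian.
Longitude error → 5e-08 × 111200 × cos 43.944° = 5e-08 × 111200 × 0.7200 ≈ 0.0040033 m.
The two errors are perpendicular, so the maximum displacement is √(0.00556² + 0.0040033²) ≈ 0.00685128 m.
That is 0.00685128 m = 0.68513 cm.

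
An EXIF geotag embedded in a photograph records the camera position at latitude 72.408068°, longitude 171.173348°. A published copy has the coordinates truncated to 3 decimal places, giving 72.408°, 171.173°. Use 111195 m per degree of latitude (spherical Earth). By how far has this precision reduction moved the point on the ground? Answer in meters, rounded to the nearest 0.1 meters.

The latitude changed by +0.000068° and the longitude by +0.000348°.
N–S: 0.000068° × 111195 m/° = 7.56126 m.
East–west at this latitude: 0.000348° × 111195 × cos 72.408° ≈ 0.000348 × 33607.2 = 11.6953 m.
Combined displacement = (7.56126² + 11.6953²)^½ ≈ 13.9267 m.

13.9 meters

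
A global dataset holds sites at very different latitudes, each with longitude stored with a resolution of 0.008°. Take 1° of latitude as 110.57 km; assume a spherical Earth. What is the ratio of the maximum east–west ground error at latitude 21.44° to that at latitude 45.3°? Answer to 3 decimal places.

1.323

With a 0.008° grid the true value lies within half a step, ±0.008°/2 = ±0.004°, of the stored one.
At 21.44°: 0.004° × 110570 × cos 21.44° = 0.004 × 110570 × 0.9308 ≈ 411.67 m.
At 45.3°: 0.004° × 110570 × cos 45.3° = 0.004 × 110570 × 0.7034 ≈ 311.1 m.
Ratio: 411.67 / 311.1 = cos 21.44° / cos 45.3° ≈ 1.3233.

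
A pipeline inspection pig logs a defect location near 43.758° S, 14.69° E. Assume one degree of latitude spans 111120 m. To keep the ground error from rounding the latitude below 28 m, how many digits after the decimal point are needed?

One degree of latitude covers 111120 m.
With N decimal places the half-ulp bound is 0.5·10⁻ᴺ°, or 0.5·10⁻ᴺ × 111120 m on the ground.
Setting 55560 × 10⁻ᴺ ≤ 28 gives 10ᴺ ≥ 1984, i.e. N ≥ 3.30.
N = 3 would give 55.6 m (too coarse); N = 4 gives 5.56 m ≤ 28 m.

4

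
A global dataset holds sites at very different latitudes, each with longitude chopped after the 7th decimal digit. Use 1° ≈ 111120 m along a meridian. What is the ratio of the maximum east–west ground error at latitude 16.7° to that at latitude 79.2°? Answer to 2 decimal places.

5.11

Truncating at 7 decimal places can drop up to a full unit in the last place, so the longitude may be off by as much as 1e-07°.
At 16.7°: 1e-07° × 111120 × cos 16.7° = 1e-07 × 111120 × 0.9578 ≈ 0.010643 m.
At 79.2°: 1e-07° × 111120 × cos 79.2° = 1e-07 × 111120 × 0.1874 ≈ 0.0020822 m.
The ratio reduces to cos 16.7° / cos 79.2° = 0.9578/0.1874 ≈ 5.1116.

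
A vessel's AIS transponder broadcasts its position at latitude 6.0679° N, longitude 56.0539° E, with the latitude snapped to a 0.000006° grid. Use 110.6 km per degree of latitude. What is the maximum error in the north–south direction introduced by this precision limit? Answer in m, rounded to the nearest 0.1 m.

0.3 m

With a 0.000006° grid the true value lies within half a step, ±0.000006°/2 = ±3e-06°, of the stored one.
North–south distance: 3e-06° × 110600 m/° = 0.3318 m.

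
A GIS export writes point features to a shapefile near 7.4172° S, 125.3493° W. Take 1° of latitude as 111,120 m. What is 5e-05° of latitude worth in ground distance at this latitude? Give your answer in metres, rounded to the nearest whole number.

6 metres

5e-05° × 111120 m/° = 5.556 m.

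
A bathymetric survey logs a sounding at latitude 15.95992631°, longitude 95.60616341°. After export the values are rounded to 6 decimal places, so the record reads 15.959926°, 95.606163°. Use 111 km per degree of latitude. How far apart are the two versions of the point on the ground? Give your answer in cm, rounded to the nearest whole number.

6 cm

Δlat = 15.95992631 − 15.959926 = +0.00000031°; Δlon = 95.60616341 − 95.606163 = +0.00000041°.
N–S: 0.00000031° × 111000 m/° = 0.03441 m.
E–W at 15.9599°: 0.00000041° × 111000 × cos 15.9599° = 0.00000041 × 111000 × 0.9615 ≈ 0.0437558 m.
Combined displacement = (0.03441² + 0.0437558²)^½ ≈ 0.0556652 m.
That is 0.0556652 m = 5.5665 cm.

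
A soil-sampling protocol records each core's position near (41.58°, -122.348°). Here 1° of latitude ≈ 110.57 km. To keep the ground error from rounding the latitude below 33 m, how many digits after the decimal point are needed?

One degree of latitude covers 110570 m.
N decimal places → at most half a unit in the last place, 0.5 × 10⁻ᴺ° = 110570/2 × 10⁻ᴺ m.
Setting 55285 × 10⁻ᴺ ≤ 33 gives 10ᴺ ≥ 1675, i.e. N ≥ 3.22.
At 3 places the error can reach 55.3 m, but 4 places keeps it to 5.53 m.

4 decimal places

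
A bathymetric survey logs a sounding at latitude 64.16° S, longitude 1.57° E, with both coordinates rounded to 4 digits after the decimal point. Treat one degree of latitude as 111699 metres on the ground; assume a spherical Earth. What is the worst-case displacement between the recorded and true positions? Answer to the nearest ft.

Rounding to 4 decimal places leaves each coordinate within ±5e-05° of the true value.
North–south component: 5e-05° × 111699 = 5.58495 m.
E–W at 64.16°: 5e-05° × 111699 × cos 64.16° = 5e-05 × 111699 × 0.4359 ≈ 2.43425 m.
Worst case both components are at the extreme and orthogonal: √(5.58495² + 2.43425²) ≈ 6.09239 m.
In feet: 6.09239 m ÷ 0.3048 ≈ 19.988 ft.

20 ft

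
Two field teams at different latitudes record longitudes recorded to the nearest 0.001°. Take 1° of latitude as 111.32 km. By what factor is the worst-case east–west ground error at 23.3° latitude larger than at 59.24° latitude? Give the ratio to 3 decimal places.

1.796

Rounding to 3 decimal places leaves the longitude within ±0.0005° of the true value.
At 23.3°: 0.0005° × 111320 × cos 23.3° = 0.0005 × 111320 × 0.9184 ≈ 51.121 m.
Error at 59.24° = 0.0005° × 111320 × cos 59.24° ≈ 55.66 × 0.5114 = 28.467 m.
The ratio reduces to cos 23.3° / cos 59.24° = 0.9184/0.5114 ≈ 1.7958.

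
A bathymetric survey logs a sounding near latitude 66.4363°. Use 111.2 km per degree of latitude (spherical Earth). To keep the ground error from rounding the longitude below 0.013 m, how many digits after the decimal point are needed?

7 decimal places

At 66.4363° one degree of longitude covers 111200 × cos 66.4363° ≈ 111200 × 0.3998 ≈ 44454.2 m.
N decimal places → at most half a unit in the last place, 0.5 × 10⁻ᴺ° = 44454.2/2 × 10⁻ᴺ m.
Need 0.5 × 44454.2 × 10⁻ᴺ ≤ 0.013 → 10⁻ᴺ ≤ 5.849e-07, so N ≥ 6.23.
So 7 decimal places suffice (0.00222 m); 6 would allow up to 0.0222 m.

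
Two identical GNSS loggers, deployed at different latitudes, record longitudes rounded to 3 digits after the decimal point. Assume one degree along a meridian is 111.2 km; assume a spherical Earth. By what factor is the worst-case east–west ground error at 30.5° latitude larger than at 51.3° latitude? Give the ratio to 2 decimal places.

Rounding to 3 decimal places leaves the longitude within ±0.0005° of the true value.
At 30.5°: 0.0005° × 111200 × cos 30.5° = 0.0005 × 111200 × 0.8616 ≈ 47.907 m.
At 51.3°: 0.0005° × 111200 × cos 51.3° = 0.0005 × 111200 × 0.6252 ≈ 34.763 m.
The ratio reduces to cos 30.5° / cos 51.3° = 0.8616/0.6252 ≈ 1.3781.

1.38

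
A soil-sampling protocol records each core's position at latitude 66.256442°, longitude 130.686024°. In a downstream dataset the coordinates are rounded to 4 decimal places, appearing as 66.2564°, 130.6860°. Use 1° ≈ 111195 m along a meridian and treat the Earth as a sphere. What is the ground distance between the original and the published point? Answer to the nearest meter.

5 meters

Δlat = 66.256442 − 66.2564 = +0.000042°; Δlon = 130.686024 − 130.6860 = +0.000024°.
North–south shift: 0.000042 × 111195 = 4.67019 m.
E–W at 66.2564°: 0.000024° × 111195 × cos 66.2564° = 0.000024 × 111195 × 0.4026 ≈ 1.07453 m.
Hypotenuse of the two orthogonal shifts: √(4.67019² + 1.07453²) = 4.79221 m.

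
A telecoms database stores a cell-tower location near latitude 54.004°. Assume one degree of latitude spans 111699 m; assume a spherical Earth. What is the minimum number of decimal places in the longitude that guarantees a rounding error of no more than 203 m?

3

At 54.004° one degree of longitude covers 111699 × cos 54.004° ≈ 111699 × 0.5877 ≈ 65648.7 m.
N decimal places → at most half a unit in the last place, 0.5 × 10⁻ᴺ° = 65648.7/2 × 10⁻ᴺ m.
Need 0.5 × 65648.7 × 10⁻ᴺ ≤ 203 → 10⁻ᴺ ≤ 6.184e-03, so N ≥ 2.21.
N = 2 would give 328 m (too coarse); N = 3 gives 32.8 m ≤ 203 m.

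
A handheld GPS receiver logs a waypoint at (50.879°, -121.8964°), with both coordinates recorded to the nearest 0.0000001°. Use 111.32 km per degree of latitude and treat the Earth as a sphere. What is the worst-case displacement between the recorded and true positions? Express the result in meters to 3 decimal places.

Rounding to 7 decimal places leaves each coordinate within ±5e-08° of the true value.
North–south component: 5e-08° × 111320 = 0.005566 m.
Longitude error → 5e-08 × 111320 × cos 50.879° = 5e-08 × 111320 × 0.6310 ≈ 0.00351192 m.
Worst case both components are at the extreme and orthogonal: √(0.005566² + 0.00351192²) ≈ 0.00658133 m.

0.007 meters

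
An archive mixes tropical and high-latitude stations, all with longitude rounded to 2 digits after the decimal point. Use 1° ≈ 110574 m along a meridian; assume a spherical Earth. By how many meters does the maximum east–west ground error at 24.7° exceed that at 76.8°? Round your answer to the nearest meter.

376 meters

Rounding to 2 decimal places leaves the longitude within ±0.005° of the true value.
Error at 24.7° = 0.005° × 110574 × cos 24.7° ≈ 552.87 × 0.9085 = 502.29 m.
At 76.8°: 0.005° × 110574 × cos 76.8° = 0.005 × 110574 × 0.2284 ≈ 126.25 m.
So the lower-latitude error exceeds the higher by 502.29 − 126.25 = 376.04 m.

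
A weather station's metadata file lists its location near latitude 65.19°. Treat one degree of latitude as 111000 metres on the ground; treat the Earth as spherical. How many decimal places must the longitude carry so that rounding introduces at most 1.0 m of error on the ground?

At 65.19° one degree of longitude covers 111000 × cos 65.19° ≈ 111000 × 0.4196 ≈ 46576.8 m.
With N decimal places the half-ulp bound is 0.5·10⁻ᴺ°, or 0.5·10⁻ᴺ × 46576.8 m on the ground.
Setting 23288.4 × 10⁻ᴺ ≤ 1.0 gives 10ᴺ ≥ 2.329e+04, i.e. N ≥ 4.37.
At 4 places the error can reach 2.33 m, but 5 places keeps it to 0.233 m.

5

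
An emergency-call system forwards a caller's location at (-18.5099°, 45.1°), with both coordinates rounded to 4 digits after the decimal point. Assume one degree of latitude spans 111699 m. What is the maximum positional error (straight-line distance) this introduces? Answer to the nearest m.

8 m

Rounding to 4 decimal places leaves each coordinate within ±5e-05° of the true value.
North–south component: 5e-05° × 111699 = 5.58495 m.
East–west component at 18.5099°: 5e-05° × 111699 × cos 18.5099° ≈ 5e-05 × 105921 ≈ 5.29603 m.
Combining orthogonally: (5.58495² + 5.29603²)^½ ≈ 7.69673 m.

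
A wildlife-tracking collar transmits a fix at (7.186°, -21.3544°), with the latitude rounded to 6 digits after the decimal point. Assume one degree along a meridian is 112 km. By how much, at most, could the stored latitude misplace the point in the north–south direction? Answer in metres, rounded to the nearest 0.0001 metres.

0.0560 metres

Rounding to 6 decimal places leaves the latitude within ±5e-07° of the true value.
Along the meridian that is 5e-07° × 112000 m/° = 0.056 m.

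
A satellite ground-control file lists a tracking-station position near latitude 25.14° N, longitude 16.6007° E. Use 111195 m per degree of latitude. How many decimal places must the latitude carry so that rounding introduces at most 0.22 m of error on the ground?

6 decimal places

One degree of latitude covers 111195 m.
Rounding to N decimal places gives at most 0.5 × 10⁻ᴺ degrees of error, i.e. 0.5 × 10⁻ᴺ × 111195 m.
Setting 55597.5 × 10⁻ᴺ ≤ 0.22 gives 10ᴺ ≥ 2.527e+05, i.e. N ≥ 5.40.
N = 5 would give 0.556 m (too coarse); N = 6 gives 0.0556 m ≤ 0.22 m.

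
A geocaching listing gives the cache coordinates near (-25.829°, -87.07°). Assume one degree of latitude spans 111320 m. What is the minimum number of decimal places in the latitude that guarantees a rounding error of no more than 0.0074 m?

One degree of latitude covers 111320 m.
With N decimal places the half-ulp bound is 0.5·10⁻ᴺ°, or 0.5·10⁻ᴺ × 111320 m on the ground.
Need 0.5 × 111320 × 10⁻ᴺ ≤ 0.0074 → 10⁻ᴺ ≤ 1.330e-07, so N ≥ 6.88.
At 6 places the error can reach 0.0557 m, but 7 places keeps it to 0.00557 m.

7 decimal places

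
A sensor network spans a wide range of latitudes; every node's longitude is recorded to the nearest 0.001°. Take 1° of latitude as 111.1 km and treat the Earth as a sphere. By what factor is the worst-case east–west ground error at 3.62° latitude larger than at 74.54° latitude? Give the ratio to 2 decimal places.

3.74

Rounding to 3 decimal places leaves the longitude within ±0.0005° of the true value.
At 3.62°: 0.0005° × 111100 × cos 3.62° = 0.0005 × 111100 × 0.9980 ≈ 55.439 m.
Error at 74.54° = 0.0005° × 111100 × cos 74.54° ≈ 55.55 × 0.2666 = 14.808 m.
Ratio: 55.439 / 14.808 = cos 3.62° / cos 74.54° ≈ 3.7439.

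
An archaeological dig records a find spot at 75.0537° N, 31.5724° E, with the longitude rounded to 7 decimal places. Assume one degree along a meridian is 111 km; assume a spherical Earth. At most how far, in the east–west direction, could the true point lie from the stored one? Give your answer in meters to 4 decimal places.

0.0014 meters

Rounding to 7 decimal places leaves the longitude within ±5e-08° of the true value.
At latitude 75.0537° a degree of longitude spans 111000 m × cos 75.0537° = 111000 × 0.2579 ≈ 28628.4 m.
Maximum E–W displacement: 5e-08 × 28628.4 = 0.00143142 m.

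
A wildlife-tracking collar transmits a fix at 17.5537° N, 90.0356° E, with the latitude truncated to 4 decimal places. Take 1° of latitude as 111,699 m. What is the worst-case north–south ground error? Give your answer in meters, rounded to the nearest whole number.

11 meters

Truncating at 4 decimal places can drop up to a full unit in the last place, so the latitude may be off by as much as 0.0001°.
Along the meridian that is 0.0001° × 111699 m/° = 11.1699 m.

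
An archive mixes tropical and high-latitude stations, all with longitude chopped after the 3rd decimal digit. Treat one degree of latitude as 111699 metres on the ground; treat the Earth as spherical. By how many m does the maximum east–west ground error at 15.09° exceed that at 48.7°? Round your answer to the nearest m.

Truncating at 3 decimal places can drop up to a full unit in the last place, so the longitude may be off by as much as 0.001°.
Error at 15.09° = 0.001° × 111699 × cos 15.09° ≈ 111.7 × 0.9655 = 107.85 m.
At 48.7°: 0.001° × 111699 × cos 48.7° = 0.001 × 111699 × 0.6600 ≈ 73.722 m.
So the lower-latitude error exceeds the higher by 107.85 − 73.722 = 34.126 m.

34 m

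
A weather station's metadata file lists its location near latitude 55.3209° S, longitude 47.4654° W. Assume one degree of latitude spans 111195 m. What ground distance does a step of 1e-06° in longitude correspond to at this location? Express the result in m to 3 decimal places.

0.063 m

1e-06° of longitude at 55.3209° is 1e-06 × 111195 × cos 55.3209° ≈ 1e-06 × 63267.7 = 0.0632677 m.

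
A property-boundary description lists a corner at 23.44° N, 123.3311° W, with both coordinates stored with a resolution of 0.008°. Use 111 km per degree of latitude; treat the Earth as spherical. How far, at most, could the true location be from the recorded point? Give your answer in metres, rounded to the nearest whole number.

With a 0.008° grid the true value lies within half a step, ±0.008°/2 = ±0.004°, of the stored one.
North–south component: 0.004° × 111000 = 444 m.
Longitude error → 0.004 × 111000 × cos 23.44° = 0.004 × 111000 × 0.9175 ≈ 407.36 m.
Combining orthogonally: (444² + 407.36²)^½ ≈ 602.56 m.

603 metres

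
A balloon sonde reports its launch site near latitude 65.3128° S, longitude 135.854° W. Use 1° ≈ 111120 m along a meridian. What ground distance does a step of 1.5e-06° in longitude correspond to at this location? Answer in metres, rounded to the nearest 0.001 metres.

0.070 metres

At 65.3128° a degree of longitude is 111120 × cos 65.3128° ≈ 46410.8 m, so 1.5e-06° corresponds to 0.0696163 m.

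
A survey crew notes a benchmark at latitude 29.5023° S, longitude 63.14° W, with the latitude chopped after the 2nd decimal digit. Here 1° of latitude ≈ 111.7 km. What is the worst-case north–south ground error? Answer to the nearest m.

1117 m

Truncating at 2 decimal places can drop up to a full unit in the last place, so the latitude may be off by as much as 0.01°.
So the N–S error is at most 0.01 × 111700 = 1117 m.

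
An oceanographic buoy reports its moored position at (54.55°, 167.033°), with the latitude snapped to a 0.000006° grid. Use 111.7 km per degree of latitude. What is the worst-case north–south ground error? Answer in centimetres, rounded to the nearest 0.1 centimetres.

With a 0.000006° grid the true value lies within half a step, ±0.000006°/2 = ±3e-06°, of the stored one.
Along the meridian that is 3e-06° × 111700 m/° = 0.3351 m.
That is 0.3351 m = 33.51 cm.

33.5 centimetres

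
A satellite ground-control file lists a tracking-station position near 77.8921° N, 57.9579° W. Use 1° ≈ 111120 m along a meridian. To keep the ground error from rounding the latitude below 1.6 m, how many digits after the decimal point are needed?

5

One degree of latitude covers 111120 m.
With N decimal places the half-ulp bound is 0.5·10⁻ᴺ°, or 0.5·10⁻ᴺ × 111120 m on the ground.
Need 0.5 × 111120 × 10⁻ᴺ ≤ 1.6 → 10⁻ᴺ ≤ 2.880e-05, so N ≥ 4.54.
At 4 places the error can reach 5.56 m, but 5 places keeps it to 0.556 m.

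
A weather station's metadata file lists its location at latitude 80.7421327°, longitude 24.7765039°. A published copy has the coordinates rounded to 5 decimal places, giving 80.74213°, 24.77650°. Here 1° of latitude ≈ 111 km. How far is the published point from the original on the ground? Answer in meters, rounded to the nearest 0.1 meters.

0.3 meters

Δlat = 80.7421327 − 80.74213 = +0.0000027°; Δlon = 24.7765039 − 24.77650 = +0.0000039°.
N–S: 0.0000027° × 111000 m/° = 0.2997 m.
E–W at 80.7421°: 0.0000039° × 111000 × cos 80.7421° = 0.0000039 × 111000 × 0.1609 ≈ 0.0696441 m.
Distance: √(0.2997² + 0.0696441²) ≈ 0.307686 m.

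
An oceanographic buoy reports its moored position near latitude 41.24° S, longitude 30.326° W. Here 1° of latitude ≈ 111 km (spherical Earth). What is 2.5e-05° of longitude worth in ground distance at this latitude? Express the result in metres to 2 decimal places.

2.09 metres

At 41.24° a degree of longitude is 111000 × cos 41.24° ≈ 83467 m, so 2.5e-05° corresponds to 2.08667 m.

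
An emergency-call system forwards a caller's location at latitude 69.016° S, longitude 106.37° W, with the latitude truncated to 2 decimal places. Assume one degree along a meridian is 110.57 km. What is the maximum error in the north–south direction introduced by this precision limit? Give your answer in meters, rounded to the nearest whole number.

1106 meters

Truncating at 2 decimal places can drop up to a full unit in the last place, so the latitude may be off by as much as 0.01°.
Along the meridian that is 0.01° × 110570 m/° = 1105.7 m.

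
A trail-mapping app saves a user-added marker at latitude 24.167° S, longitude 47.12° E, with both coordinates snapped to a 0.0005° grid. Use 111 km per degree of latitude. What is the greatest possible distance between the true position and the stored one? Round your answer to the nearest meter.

38 meters

With a 0.0005° grid the true value lies within half a step, ±0.0005°/2 = ±0.00025°, of the stored one.
N–S: 0.00025° × 111000 m/° = 27.75 m.
East–west component at 24.167°: 0.00025° × 111000 × cos 24.167° ≈ 0.00025 × 101272 ≈ 25.3179 m.
The two errors are perpendicular, so the maximum displacement is √(27.75² + 25.3179²) ≈ 37.564 m.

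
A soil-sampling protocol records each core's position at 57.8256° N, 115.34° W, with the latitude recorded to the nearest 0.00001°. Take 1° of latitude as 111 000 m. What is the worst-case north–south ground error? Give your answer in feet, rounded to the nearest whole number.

2 feet

Rounding to 5 decimal places leaves the latitude within ±5e-06° of the true value.
So the N–S error is at most 5e-06 × 111000 = 0.555 m.
Converting: 0.555 m × 3.2808 ft/m ≈ 1.8209 ft.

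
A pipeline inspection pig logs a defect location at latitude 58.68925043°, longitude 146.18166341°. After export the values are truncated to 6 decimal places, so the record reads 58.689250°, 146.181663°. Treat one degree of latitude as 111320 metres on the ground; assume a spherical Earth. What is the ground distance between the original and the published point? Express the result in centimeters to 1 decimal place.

Δlat = 58.68925043 − 58.689250 = +0.00000043°; Δlon = 146.18166341 − 146.181663 = +0.00000041°.
North–south shift: 0.00000043 × 111320 = 0.0478676 m.
East–west at this latitude: 0.00000041° × 111320 × cos 58.6893° ≈ 0.00000041 × 57850.7 = 0.0237188 m.
Distance: √(0.0478676² + 0.0237188²) ≈ 0.0534218 m.
That is 0.0534218 m = 5.3422 cm.

5.3 centimeters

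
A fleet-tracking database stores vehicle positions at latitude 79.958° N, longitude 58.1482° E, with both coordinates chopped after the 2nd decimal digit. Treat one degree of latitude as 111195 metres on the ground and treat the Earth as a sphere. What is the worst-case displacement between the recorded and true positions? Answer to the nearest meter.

Truncating at 2 decimal places can drop up to a full unit in the last place, so each coordinate may be off by as much as 0.01°.
North–south component: 0.01° × 111195 = 1111.95 m.
Longitude error → 0.01 × 111195 × cos 79.958° = 0.01 × 111195 × 0.1744 ≈ 193.891 m.
Combining orthogonally: (1111.95² + 193.891²)^½ ≈ 1128.73 m.

1129 meters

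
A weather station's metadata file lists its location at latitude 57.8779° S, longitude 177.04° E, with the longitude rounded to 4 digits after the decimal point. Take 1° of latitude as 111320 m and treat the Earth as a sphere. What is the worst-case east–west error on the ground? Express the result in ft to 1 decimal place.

9.7 ft

Rounding to 4 decimal places leaves the longitude within ±5e-05° of the true value.
At latitude 57.8779° a degree of longitude spans 111320 m × cos 57.8779° = 111320 × 0.5317 ≈ 59191.7 m.
Maximum E–W displacement: 5e-05 × 59191.7 = 2.95958 m.
In feet: 2.95958 m ÷ 0.3048 ≈ 9.7099 ft.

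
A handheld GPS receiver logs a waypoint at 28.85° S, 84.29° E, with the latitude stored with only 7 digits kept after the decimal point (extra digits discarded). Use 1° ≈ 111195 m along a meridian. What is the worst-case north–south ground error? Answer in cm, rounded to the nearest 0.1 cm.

1.1 cm

Truncating at 7 decimal places can drop up to a full unit in the last place, so the latitude may be off by as much as 1e-07°.
So the N–S error is at most 1e-07 × 111195 = 0.0111195 m.
That is 0.0111195 m = 1.1119 cm.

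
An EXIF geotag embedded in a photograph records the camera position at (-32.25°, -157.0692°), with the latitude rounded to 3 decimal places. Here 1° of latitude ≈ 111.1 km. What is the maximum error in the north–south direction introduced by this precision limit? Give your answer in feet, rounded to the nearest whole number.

182 feet

Rounding to 3 decimal places leaves the latitude within ±0.0005° of the true value.
North–south distance: 0.0005° × 111100 m/° = 55.55 m.
Converting: 55.55 m × 3.2808 ft/m ≈ 182.25 ft.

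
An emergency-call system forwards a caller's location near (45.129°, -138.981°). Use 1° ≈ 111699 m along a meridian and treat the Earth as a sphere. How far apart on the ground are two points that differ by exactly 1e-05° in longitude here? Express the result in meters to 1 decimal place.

0.8 meters

One degree of longitude here spans 111699 × cos 45.129° = 111699 × 0.7055 ≈ 78805.1 m; 1e-05° of that is 0.788051 m.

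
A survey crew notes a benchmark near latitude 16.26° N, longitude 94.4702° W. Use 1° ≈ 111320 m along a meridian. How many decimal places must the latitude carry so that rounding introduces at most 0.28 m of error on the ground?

One degree of latitude covers 111320 m.
With N decimal places the half-ulp bound is 0.5·10⁻ᴺ°, or 0.5·10⁻ᴺ × 111320 m on the ground.
Setting 55660 × 10⁻ᴺ ≤ 0.28 gives 10ᴺ ≥ 1.988e+05, i.e. N ≥ 5.30.
N = 5 would give 0.557 m (too coarse); N = 6 gives 0.0557 m ≤ 0.28 m.

6 decimal places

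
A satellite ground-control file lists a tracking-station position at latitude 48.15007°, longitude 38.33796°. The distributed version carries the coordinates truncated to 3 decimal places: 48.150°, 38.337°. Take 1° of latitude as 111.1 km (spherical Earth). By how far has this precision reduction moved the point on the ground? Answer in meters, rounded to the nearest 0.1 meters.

71.6 meters

The latitude changed by +0.00007° and the longitude by +0.00096°.
North–south shift: 0.00007 × 111100 = 7.777 m.
E–W at 48.15°: 0.00096° × 111100 × cos 48.15° = 0.00096 × 111100 × 0.6672 ≈ 71.159 m.
Hypotenuse of the two orthogonal shifts: √(7.777² + 71.159²) = 71.5828 m.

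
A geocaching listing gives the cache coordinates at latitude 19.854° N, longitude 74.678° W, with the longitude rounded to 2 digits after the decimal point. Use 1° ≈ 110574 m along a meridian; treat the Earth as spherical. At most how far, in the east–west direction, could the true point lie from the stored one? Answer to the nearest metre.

520 metres

Rounding to 2 decimal places leaves the longitude within ±0.005° of the true value.
At latitude 19.854° a degree of longitude spans 110574 m × cos 19.854° = 110574 × 0.9406 ≈ 104002 m.
East–west error: 0.005° × 104002 m/° ≈ 520.008 m.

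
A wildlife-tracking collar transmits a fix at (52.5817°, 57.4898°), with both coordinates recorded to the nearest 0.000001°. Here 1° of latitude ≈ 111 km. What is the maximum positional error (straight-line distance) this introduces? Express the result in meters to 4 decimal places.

0.0649 meters

Rounding to 6 decimal places leaves each coordinate within ±5e-07° of the true value.
Latitude error → 5e-07 × 111000 = 0.0555 m along the meridian.
Longitude error → 5e-07 × 111000 × cos 52.5817° = 5e-07 × 111000 × 0.6076 ≈ 0.0337234 m.
The two errors are perpendicular, so the maximum displacement is √(0.0555² + 0.0337234²) ≈ 0.0649424 m.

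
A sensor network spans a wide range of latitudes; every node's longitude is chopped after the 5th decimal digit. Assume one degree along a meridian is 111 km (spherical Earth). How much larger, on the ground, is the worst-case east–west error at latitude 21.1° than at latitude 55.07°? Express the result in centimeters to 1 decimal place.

Truncating at 5 decimal places can drop up to a full unit in the last place, so the longitude may be off by as much as 1e-05°.
Error at 21.1° = 1e-05° × 111000 × cos 21.1° ≈ 1.11 × 0.9330 = 1.0356 m.
Error at 55.07° = 1e-05° × 111000 × cos 55.07° ≈ 1.11 × 0.5726 = 0.63556 m.
So the lower-latitude error exceeds the higher by 1.0356 − 0.63556 = 0.40002 m.
That is 0.40002 m = 40.002 cm.

40.0 centimeters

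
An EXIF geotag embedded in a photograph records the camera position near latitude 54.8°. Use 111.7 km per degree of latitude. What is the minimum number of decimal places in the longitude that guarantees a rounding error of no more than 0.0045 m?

7 decimal places

At 54.8° one degree of longitude covers 111700 × cos 54.8° ≈ 111700 × 0.5764 ≈ 64387.5 m.
N decimal places → at most half a unit in the last place, 0.5 × 10⁻ᴺ° = 64387.5/2 × 10⁻ᴺ m.
Need 0.5 × 64387.5 × 10⁻ᴺ ≤ 0.0045 → 10⁻ᴺ ≤ 1.398e-07, so N ≥ 6.85.
At 6 places the error can reach 0.0322 m, but 7 places keeps it to 0.00322 m.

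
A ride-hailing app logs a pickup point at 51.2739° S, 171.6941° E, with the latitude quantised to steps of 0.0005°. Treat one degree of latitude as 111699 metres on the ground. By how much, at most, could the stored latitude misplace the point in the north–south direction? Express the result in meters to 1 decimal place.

27.9 meters

With a 0.0005° grid the true value lies within half a step, ±0.0005°/2 = ±0.00025°, of the stored one.
North–south distance: 0.00025° × 111699 m/° = 27.9247 m.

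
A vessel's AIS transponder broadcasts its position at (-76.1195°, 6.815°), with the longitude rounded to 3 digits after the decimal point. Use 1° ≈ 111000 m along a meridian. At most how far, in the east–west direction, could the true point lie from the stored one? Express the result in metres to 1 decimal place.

Rounding to 3 decimal places leaves the longitude within ±0.0005° of the true value.
Parallels shrink by cos φ, so at 76.1195° a degree of longitude is 111000 × 0.2399 ≈ 26628.6 m.
Maximum E–W displacement: 0.0005 × 26628.6 = 13.3143 m.

13.3 metres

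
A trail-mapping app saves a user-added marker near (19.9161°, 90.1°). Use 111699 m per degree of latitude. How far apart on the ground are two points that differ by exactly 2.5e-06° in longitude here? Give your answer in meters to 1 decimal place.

At 19.9161° a degree of longitude is 111699 × cos 19.9161° ≈ 105019 m, so 2.5e-06° corresponds to 0.262546 m.

0.3 meters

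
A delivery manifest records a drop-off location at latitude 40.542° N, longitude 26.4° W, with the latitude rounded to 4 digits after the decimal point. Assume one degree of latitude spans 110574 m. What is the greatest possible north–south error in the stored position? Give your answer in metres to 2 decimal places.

Rounding to 4 decimal places leaves the latitude within ±5e-05° of the true value.
North–south distance: 5e-05° × 110574 m/° = 5.5287 m.

5.53 metres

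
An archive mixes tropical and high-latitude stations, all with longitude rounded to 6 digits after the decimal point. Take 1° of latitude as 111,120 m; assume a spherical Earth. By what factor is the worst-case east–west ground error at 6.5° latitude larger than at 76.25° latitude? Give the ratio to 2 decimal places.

4.18

Rounding to 6 decimal places leaves the longitude within ±5e-07° of the true value.
Error at 6.5° = 5e-07° × 111120 × cos 6.5° ≈ 0.05556 × 0.9936 = 0.055203 m.
At 76.25°: 5e-07° × 111120 × cos 76.25° = 5e-07 × 111120 × 0.2377 ≈ 0.013206 m.
The ratio reduces to cos 6.5° / cos 76.25° = 0.9936/0.2377 ≈ 4.1802.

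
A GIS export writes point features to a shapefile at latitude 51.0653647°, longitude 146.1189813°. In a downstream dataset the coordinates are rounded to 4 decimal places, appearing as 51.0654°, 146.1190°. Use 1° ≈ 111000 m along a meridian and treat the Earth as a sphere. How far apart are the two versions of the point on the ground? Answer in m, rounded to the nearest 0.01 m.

Δlat = 51.0653647 − 51.0654 = -0.0000353°; Δlon = 146.1189813 − 146.1190 = -0.0000187°.
North–south shift: -0.0000353 × 111000 = -3.9183 m.
E–W at 51.0654°: -0.0000187° × 111000 × cos 51.0654° = -0.0000187 × 111000 × 0.6284 ≈ -1.30444 m.
Combined displacement = (3.9183² + 1.30444²)^½ ≈ 4.12973 m.

4.13 m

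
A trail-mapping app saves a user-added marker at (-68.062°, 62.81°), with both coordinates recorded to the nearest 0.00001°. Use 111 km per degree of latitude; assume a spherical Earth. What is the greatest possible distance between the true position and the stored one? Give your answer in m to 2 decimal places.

Rounding to 5 decimal places leaves each coordinate within ±5e-06° of the true value.
Latitude error → 5e-06 × 111000 = 0.555 m along the meridian.
Longitude error → 5e-06 × 111000 × cos 68.062° = 5e-06 × 111000 × 0.3736 ≈ 0.20735 m.
The two errors are perpendicular, so the maximum displacement is √(0.555² + 0.20735²) ≈ 0.592468 m.

0.59 m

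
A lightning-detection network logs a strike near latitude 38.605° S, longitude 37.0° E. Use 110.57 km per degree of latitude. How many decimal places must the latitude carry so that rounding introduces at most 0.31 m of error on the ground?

One degree of latitude covers 110570 m.
N decimal places → at most half a unit in the last place, 0.5 × 10⁻ᴺ° = 110570/2 × 10⁻ᴺ m.
Need 0.5 × 110570 × 10⁻ᴺ ≤ 0.31 → 10⁻ᴺ ≤ 5.607e-06, so N ≥ 5.25.
N = 5 would give 0.553 m (too coarse); N = 6 gives 0.0553 m ≤ 0.31 m.

6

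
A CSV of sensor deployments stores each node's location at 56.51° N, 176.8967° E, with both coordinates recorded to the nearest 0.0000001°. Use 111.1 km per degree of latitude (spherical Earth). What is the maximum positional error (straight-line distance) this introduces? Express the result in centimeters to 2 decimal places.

0.63 centimeters

Rounding to 7 decimal places leaves each coordinate within ±5e-08° of the true value.
North–south component: 5e-08° × 111100 = 0.005555 m.
Longitude error → 5e-08 × 111100 × cos 56.51° = 5e-08 × 111100 × 0.5518 ≈ 0.0030652 m.
Worst case both components are at the extreme and orthogonal: √(0.005555² + 0.0030652²) ≈ 0.00634456 m.
That is 0.00634456 m = 0.63446 cm.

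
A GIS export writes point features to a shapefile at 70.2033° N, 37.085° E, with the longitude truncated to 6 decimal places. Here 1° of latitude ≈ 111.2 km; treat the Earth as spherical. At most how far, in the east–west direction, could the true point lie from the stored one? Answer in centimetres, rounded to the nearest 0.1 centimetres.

Truncating at 6 decimal places can drop up to a full unit in the last place, so the longitude may be off by as much as 1e-06°.
At latitude 70.2033° a degree of longitude spans 111200 m × cos 70.2033° = 111200 × 0.3387 ≈ 37661.6 m.
So at most 1e-06° × 37661.6 ≈ 0.0376616 m east–west.
That is 0.0376616 m = 3.7662 cm.

3.8 centimetres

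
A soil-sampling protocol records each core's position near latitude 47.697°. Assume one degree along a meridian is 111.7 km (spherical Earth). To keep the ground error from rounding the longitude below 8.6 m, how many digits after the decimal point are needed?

4 decimal places

At 47.697° one degree of longitude covers 111700 × cos 47.697° ≈ 111700 × 0.6731 ≈ 75179.8 m.
N decimal places → at most half a unit in the last place, 0.5 × 10⁻ᴺ° = 75179.8/2 × 10⁻ᴺ m.
Need 0.5 × 75179.8 × 10⁻ᴺ ≤ 8.6 → 10⁻ᴺ ≤ 2.288e-04, so N ≥ 3.64.
At 3 places the error can reach 37.6 m, but 4 places keeps it to 3.76 m.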